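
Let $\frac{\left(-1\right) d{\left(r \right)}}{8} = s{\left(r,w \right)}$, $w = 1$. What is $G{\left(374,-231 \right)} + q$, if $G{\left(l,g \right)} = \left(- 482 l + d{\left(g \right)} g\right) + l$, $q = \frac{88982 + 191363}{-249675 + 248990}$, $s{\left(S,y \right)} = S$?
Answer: $- \frac{83185203}{137} \approx -6.0719 \cdot 10^{5}$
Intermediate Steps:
$q = - \frac{56069}{137}$ ($q = \frac{280345}{-685} = 280345 \left(- \frac{1}{685}\right) = - \frac{56069}{137} \approx -409.26$)
$d{\left(r \right)} = - 8 r$
$G{\left(l,g \right)} = - 481 l - 8 g^{2}$ ($G{\left(l,g \right)} = \left(- 482 l + - 8 g g\right) + l = \left(- 482 l - 8 g^{2}\right) + l = - 481 l - 8 g^{2}$)
$G{\left(374,-231 \right)} + q = \left(\left(-481\right) 374 - 8 \left(-231\right)^{2}\right) - \frac{56069}{137} = \left(-179894 - 426888\right) - \frac{56069}{137} = -606782 - \frac{56069}{137} = - \frac{83185203}{137}$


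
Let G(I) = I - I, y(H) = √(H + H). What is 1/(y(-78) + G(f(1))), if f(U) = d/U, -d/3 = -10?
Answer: -I*√39/78 ≈ -0.080064*I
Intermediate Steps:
y(H) = √2*√H (y(H) = √(2*H) = √2*√H)
d = 30 (d = -3*(-10) = 30)
f(U) = 30/U
G(I) = 0
1/(y(-78) + G(f(1))) = 1/(√2*√(-78) + 0) = 1/(√2*(I*√78) + 0) = 1/(2*I*√39 + 0) = 1/(2*I*√39) = -I*√39/78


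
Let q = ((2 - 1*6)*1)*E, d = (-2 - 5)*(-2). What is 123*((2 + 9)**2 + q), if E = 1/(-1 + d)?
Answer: 192987/13 ≈ 14845.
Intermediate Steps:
d = 14 (d = -7*(-2) = 14)
E = 1/13 (E = 1/(-1 + 14) = 1/13 ≈ 0.076923)
q = -4/13 (q = ((2 - 1*6)*1)*(1/13) = ((2 - 6)*1)*(1/13) = -4*1*(1/13) = -4*1/13 = -4/13 ≈ -0.30769)
123*((2 + 9)**2 + q) = 123*((2 + 9)**2 - 4/13) = 123*(11**2 - 4/13) = 123*(121 - 4/13) = 123*(1569/13) = 192987/13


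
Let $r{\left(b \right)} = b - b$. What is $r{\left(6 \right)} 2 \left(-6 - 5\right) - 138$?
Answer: $-138$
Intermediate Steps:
$r{\left(b \right)} = 0$
$r{\left(6 \right)} 2 \left(-6 - 5\right) - 138 = 0 \cdot 2 \left(-6 - 5\right) - 138 = 0 \cdot 2 \left(-11\right) - 138 = 0 \left(-22\right) - 138 = 0 - 138 = -138$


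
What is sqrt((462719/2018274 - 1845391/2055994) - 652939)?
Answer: I*sqrt(702679054948440448812641334537)/1037389808589 ≈ 808.05*I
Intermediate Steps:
sqrt((462719/2018274 - 1845391/2055994) - 652939) = sqrt(-693289296862/1037389808589 - 652939) = sqrt(-677352957519589933/1037389808589) = I*sqrt(702679054948440448812641334537)/1037389808589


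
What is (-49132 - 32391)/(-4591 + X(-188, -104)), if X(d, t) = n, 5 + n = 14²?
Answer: 81523/4400 ≈ 18.528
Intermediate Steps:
n = 191 (n = -5 + 14² = -5 + 196 = 191)
X(d, t) = 191
(-49132 - 32391)/(-4591 + X(-188, -104)) = (-49132 - 32391)/(-4591 + 191) = -81523/(-4400) = -81523*(-1/4400) = 81523/4400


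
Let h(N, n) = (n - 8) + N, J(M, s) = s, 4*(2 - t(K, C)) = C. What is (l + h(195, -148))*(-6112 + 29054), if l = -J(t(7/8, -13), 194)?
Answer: -3556010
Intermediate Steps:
t(K, C) = 2 - C/4
h(N, n) = -8 + N + n (h(N, n) = (-8 + n) + N = -8 + N + n)
l = -194 (l = -1*194 = -194)
(l + h(195, -148))*(-6112 + 29054) = (-194 + (-8 + 195 - 148))*(-6112 + 29054) = (-194 + 39)*22942 = -155*22942 = -3556010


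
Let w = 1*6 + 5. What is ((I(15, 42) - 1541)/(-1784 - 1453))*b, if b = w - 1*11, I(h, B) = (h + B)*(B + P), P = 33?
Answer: 0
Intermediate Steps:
I(h, B) = (33 + B)*(B + h) (I(h, B) = (h + B)*(B + 33) = (B + h)*(33 + B) = (33 + B)*(B + h))
w = 11 (w = 6 + 5 = 11)
b = 0 (b = 11 - 1*11 = 11 - 11 = 0)
((I(15, 42) - 1541)/(-1784 - 1453))*b = (((42² + 33*42 + 33*15 + 42*15) - 1541)/(-1784 - 1453))*0 = (((1764 + 1386 + 495 + 630) - 1541)/(-3237))*0 = ((4275 - 1541)*(-1/3237))*0 = (2734*(-1/3237))*0 = -2734/3237*0 = 0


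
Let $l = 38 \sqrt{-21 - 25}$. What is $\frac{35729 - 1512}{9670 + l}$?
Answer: $\frac{165439195}{46787662} - \frac{650123 i \sqrt{46}}{46787662} \approx 3.536 - 0.094242 i$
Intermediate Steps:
$l = 38 i \sqrt{46}$ ($l = 38 \sqrt{-46} = 38 i \sqrt{46} \approx 257.73 i$)
$\frac{35729 - 1512}{9670 + l} = \frac{35729 - 1512}{9670 + 38 i \sqrt{46}} = \frac{34217}{9670 + 38 i \sqrt{46}}$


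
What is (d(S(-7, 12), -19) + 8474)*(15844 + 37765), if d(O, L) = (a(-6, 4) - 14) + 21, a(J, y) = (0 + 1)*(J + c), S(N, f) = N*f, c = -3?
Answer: 454175448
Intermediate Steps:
a(J, y) = -3 + J (a(J, y) = (0 + 1)*(J - 3) = 1*(-3 + J) = -3 + J)
d(O, L) = -2 (d(O, L) = ((-3 - 6) - 14) + 21 = (-9 - 14) + 21 = -23 + 21 = -2)
(d(S(-7, 12), -19) + 8474)*(15844 + 37765) = (-2 + 8474)*(15844 + 37765) = 8472*53609 = 454175448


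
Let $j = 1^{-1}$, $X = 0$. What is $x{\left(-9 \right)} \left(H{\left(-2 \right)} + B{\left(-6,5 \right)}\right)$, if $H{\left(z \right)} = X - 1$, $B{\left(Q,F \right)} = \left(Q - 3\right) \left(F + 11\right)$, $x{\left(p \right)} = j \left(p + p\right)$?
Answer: $2610$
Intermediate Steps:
$j = 1$
$x{\left(p \right)} = 2 p$ ($x{\left(p \right)} = 1 \left(p + p\right) = 1 \cdot 2 p = 2 p$)
$B{\left(Q,F \right)} = \left(-3 + Q\right) \left(11 + F\right)$
$H{\left(z \right)} = -1$ ($H{\left(z \right)} = 0 - 1 = -1$)
$x{\left(-9 \right)} \left(H{\left(-2 \right)} + B{\left(-6,5 \right)}\right) = 2 \left(-9\right) \left(-1 + \left(-33 - 15 + 11 \left(-6\right) + 5 \left(-6\right)\right)\right) = - 18 \left(-1 - 144\right) = \left(-18\right) \left(-145\right) = 2610$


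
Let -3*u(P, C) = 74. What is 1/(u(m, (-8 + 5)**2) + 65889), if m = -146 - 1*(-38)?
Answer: 3/197593 ≈ 1.5183e-5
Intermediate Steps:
m = -108 (m = -146 + 38 = -108)
u(P, C) = -74/3 (u(P, C) = -1/3*74 = -74/3)
1/(u(m, (-8 + 5)**2) + 65889) = 1/(-74/3 + 65889) = 1/(197593/3) = 3/197593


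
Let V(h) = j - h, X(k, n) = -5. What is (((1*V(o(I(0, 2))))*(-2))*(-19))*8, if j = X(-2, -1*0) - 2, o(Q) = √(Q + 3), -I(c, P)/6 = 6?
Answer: -2128 - 304*I*√33 ≈ -2128.0 - 1746.3*I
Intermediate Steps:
I(c, P) = -36 (I(c, P) = -6*6 = -36)
o(Q) = √(3 + Q)
j = -7 (j = -5 - 2 = -7)
V(h) = -7 - h
(((1*V(o(I(0, 2))))*(-2))*(-19))*8 = (((1*(-7 - √(3 - 36)))*(-2))*(-19))*8 = (((1*(-7 - √(-33)))*(-2))*(-19))*8 = (((1*(-7 - I*√33))*(-2))*(-19))*8 = (((-7 - I*√33)*(-2))*(-19))*8 = ((14 + 2*I*√33)*(-19))*8 = (-266 - 38*I*√33)*8 = -2128 - 304*I*√33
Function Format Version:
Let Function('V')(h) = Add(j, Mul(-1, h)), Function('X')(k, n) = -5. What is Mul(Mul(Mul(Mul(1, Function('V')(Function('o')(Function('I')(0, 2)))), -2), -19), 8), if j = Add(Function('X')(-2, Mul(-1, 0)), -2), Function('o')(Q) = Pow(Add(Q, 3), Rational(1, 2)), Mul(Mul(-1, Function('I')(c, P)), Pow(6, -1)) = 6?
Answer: Add(-2128, Mul(-304, I, Pow(33, Rational(1, 2)))) ≈ Add(-2128.0, Mul(-1746.3, I))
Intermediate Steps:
Function('I')(c, P) = -36 (Function('I')(c, P) = Mul(-6, 6) = -36)
Function('o')(Q) = Pow(Add(3, Q), Rational(1, 2))
j = -7 (j = Add(-5, -2) = -7)
Function('V')(h) = Add(-7, Mul(-1, h))
Mul(Mul(Mul(Mul(1, Function('V')(Function('o')(Function('I')(0, 2)))), -2), -19), 8) = Mul(Mul(Mul(Mul(1, Add(-7, Mul(-1, Pow(Add(3, -36), Rational(1, 2))))), -2), -19), 8) = Mul(Mul(Mul(Mul(1, Add(-7, Mul(-1, Pow(-33, Rational(1, 2))))), -2), -19), 8) = Mul(Mul(Mul(Mul(1, Add(-7, Mul(-1, Mul(I, Pow(33, Rational(1, 2)))))), -2), -19), 8) = Mul(Mul(Mul(Mul(1, Add(-7, Mul(-1, I, Pow(33, Rational(1, 2))))), -2), -19), 8) = Mul(Mul(Mul(Add(-7, Mul(-1, I, Pow(33, Rational(1, 2)))), -2), -19), 8) = Mul(Mul(Add(14, Mul(2, I, Pow(33, Rational(1, 2)))), -19), 8) = Mul(Add(-266, Mul(-38, I, Pow(33, Rational(1, 2)))), 8) = Add(-2128, Mul(-304, I, Pow(33, Rational(1, 2))))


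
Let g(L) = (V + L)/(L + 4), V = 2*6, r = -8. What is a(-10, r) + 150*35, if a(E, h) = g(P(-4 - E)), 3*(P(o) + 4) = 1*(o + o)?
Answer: 5253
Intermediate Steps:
P(o) = -4 + 2*o/3 (P(o) = -4 + (1*(o + o))/3 = -4 + (1*(2*o))/3 = -4 + (2*o)/3 = -4 + 2*o/3)
V = 12
g(L) = (12 + L)/(4 + L) (g(L) = (12 + L)/(L + 4) = (12 + L)/(4 + L))
a(E, h) = (16/3 - 2*E/3)/(-8/3 - 2*E/3) (a(E, h) = (12 + (-4 + 2*(-4 - E)/3))/(4 + (-4 + 2*(-4 - E)/3)) = (12 + (-4 + (-8/3 - 2*E/3)))/(4 + (-4 + (-8/3 - 2*E/3))) = (12 + (-20/3 - 2*E/3))/(4 + (-20/3 - 2*E/3)) = (16/3 - 2*E/3)/(-8/3 - 2*E/3))
a(-10, r) + 150*35 = (-8 - 10)/(4 - 10) + 150*35 = -18/(-6) + 5250 = -⅙*(-18) + 5250 = 3 + 5250 = 5253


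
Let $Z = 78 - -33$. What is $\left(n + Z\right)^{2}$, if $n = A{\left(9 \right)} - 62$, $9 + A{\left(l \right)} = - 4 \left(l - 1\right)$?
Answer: $64$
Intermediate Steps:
$Z = 111$ ($Z = 78 + 33 = 111$)
$A{\left(l \right)} = -5 - 4 l$ ($A{\left(l \right)} = -9 - 4 \left(l - 1\right) = -9 - 4 \left(-1 + l\right) = -9 - \left(-4 + 4 l\right) = -5 - 4 l$)
$n = -103$ ($n = \left(-5 - 36\right) - 62 = -41 - 62 = -103$)
$\left(n + Z\right)^{2} = \left(-103 + 111\right)^{2} = 8^{2} = 64$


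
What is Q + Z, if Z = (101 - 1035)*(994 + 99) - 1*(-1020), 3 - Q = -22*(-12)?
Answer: -1020103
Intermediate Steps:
Q = -261 (Q = 3 - (-22)*(-12) = 3 - 1*264 = 3 - 264 = -261)
Z = -1019842 (Z = -934*1093 + 1020 = -1020862 + 1020 = -1019842)
Q + Z = -261 - 1019842 = -1020103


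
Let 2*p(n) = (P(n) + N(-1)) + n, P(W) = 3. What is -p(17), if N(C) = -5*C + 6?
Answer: -31/2 ≈ -15.500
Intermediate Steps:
N(C) = 6 - 5*C
p(n) = 7 + n/2 (p(n) = ((3 + (6 - 5*(-1))) + n)/2 = ((3 + (6 + 5)) + n)/2 = ((3 + 11) + n)/2 = (14 + n)/2 = 7 + n/2)
-p(17) = -(7 + (1/2)*17) = -(7 + 17/2) = -1*31/2 = -31/2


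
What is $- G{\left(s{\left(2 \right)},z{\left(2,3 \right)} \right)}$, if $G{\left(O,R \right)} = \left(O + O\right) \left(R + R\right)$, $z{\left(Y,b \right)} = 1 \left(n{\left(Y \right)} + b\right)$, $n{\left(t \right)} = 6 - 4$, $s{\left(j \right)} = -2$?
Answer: $40$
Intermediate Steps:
$n{\left(t \right)} = 2$
$z{\left(Y,b \right)} = 2 + b$ ($z{\left(Y,b \right)} = 1 \left(2 + b\right) = 2 + b$)
$G{\left(O,R \right)} = 4 O R$ ($G{\left(O,R \right)} = 2 O 2 R = 4 O R$)
$- G{\left(s{\left(2 \right)},z{\left(2,3 \right)} \right)} = - 4 \left(-2\right) \left(2 + 3\right) = - 4 \left(-2\right) 5 = \left(-1\right) \left(-40\right) = 40$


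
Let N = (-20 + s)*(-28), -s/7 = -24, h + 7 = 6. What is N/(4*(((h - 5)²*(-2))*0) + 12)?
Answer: -1036/3 ≈ -345.33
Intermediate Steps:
h = -1 (h = -7 + 6 = -1)
s = 168 (s = -7*(-24) = 168)
N = -4144 (N = (-20 + 168)*(-28) = 148*(-28) = -4144)
N/(4*(((h - 5)²*(-2))*0) + 12) = -4144/(4*(((-1 - 5)²*(-2))*0) + 12) = -4144/(4*(((-6)²*(-2))*0) + 12) = -4144/(4*((36*(-2))*0) + 12) = -4144/(4*(-72*0) + 12) = -4144/(4*0 + 12) = -4144/(0 + 12) = -4144/12 = -4144*1/12 = -1036/3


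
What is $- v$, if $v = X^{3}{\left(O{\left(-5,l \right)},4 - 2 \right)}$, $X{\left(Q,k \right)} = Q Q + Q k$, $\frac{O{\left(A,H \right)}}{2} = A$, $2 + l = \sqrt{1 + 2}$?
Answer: $-512000$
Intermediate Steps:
$l = -2 + \sqrt{3}$ ($l = -2 + \sqrt{1 + 2} = -2 + \sqrt{3} \approx -0.26795$)
$O{\left(A,H \right)} = 2 A$
$X{\left(Q,k \right)} = Q^{2} + Q k$
$v = 512000$ ($v = \left(2 \left(-5\right) \left(2 \left(-5\right) + \left(4 - 2\right)\right)\right)^{3} = \left(- 10 \left(-10 + \left(4 - 2\right)\right)\right)^{3} = \left(- 10 \left(-10 + 2\right)\right)^{3} = \left(\left(-10\right) \left(-8\right)\right)^{3} = 80^{3} = 512000$)
$- v = \left(-1\right) 512000 = -512000$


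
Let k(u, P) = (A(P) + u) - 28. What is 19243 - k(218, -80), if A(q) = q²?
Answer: 12653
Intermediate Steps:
k(u, P) = -28 + u + P² (k(u, P) = (P² + u) - 28 = (u + P²) - 28 = -28 + u + P²)
19243 - k(218, -80) = 19243 - (-28 + 218 + (-80)²) = 19243 - (-28 + 218 + 6400) = 19243 - 1*6590 = 19243 - 6590 = 12653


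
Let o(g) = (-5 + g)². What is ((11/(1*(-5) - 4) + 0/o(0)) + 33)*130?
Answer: 37180/9 ≈ 4131.1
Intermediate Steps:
((11/(1*(-5) - 4) + 0/o(0)) + 33)*130 = ((11/(1*(-5) - 4) + 0/((-5 + 0)²)) + 33)*130 = ((11/(-5 - 4) + 0/((-5)²)) + 33)*130 = ((11/(-9) + 0/25) + 33)*130 = ((11*(-⅑) + 0*(1/25)) + 33)*130 = ((-11/9 + 0) + 33)*130 = (-11/9 + 33)*130 = (286/9)*130 = 37180/9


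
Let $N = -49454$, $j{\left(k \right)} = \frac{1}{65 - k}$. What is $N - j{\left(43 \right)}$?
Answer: $- \frac{1087989}{22} \approx -49454.0$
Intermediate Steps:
$N - j{\left(43 \right)} = -49454 - - \frac{1}{-65 + 43} = -49454 - - \frac{1}{-22} = -49454 - \left(-1\right) \left(- \frac{1}{22}\right) = -49454 - \frac{1}{22} = - \frac{1087989}{22}$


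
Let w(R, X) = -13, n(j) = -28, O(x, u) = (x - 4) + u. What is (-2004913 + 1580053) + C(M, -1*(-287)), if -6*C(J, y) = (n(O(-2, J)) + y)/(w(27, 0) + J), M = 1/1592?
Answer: -26377226936/62085 ≈ -4.2486e+5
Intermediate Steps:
O(x, u) = -4 + u + x (O(x, u) = (-4 + x) + u = -4 + u + x)
M = 1/1592 ≈ 0.00062814
C(J, y) = -(-28 + y)/(6*(-13 + J))
(-2004913 + 1580053) + C(M, -1*(-287)) = (-2004913 + 1580053) + (28 - (-1)*(-287))/(6*(-13 + 1/1592)) = -424860 + (28 - 1*287)/(6*(-20695/1592)) = -424860 + (1/6)*(-1592/20695)*(28 - 287) = -424860 + (1/6)*(-1592/20695)*(-259) = -424860 + 206164/62085 = -26377226936/62085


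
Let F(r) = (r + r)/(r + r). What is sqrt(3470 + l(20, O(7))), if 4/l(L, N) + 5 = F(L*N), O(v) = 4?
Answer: sqrt(3469) ≈ 58.898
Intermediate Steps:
F(r) = 1 (F(r) = (2*r)/((2*r)) = (2*r)*(1/(2*r)) = 1)
l(L, N) = -1 (l(L, N) = 4/(-5 + 1) = 4/(-4) = 4*(-1/4) = -1)
sqrt(3470 + l(20, O(7))) = sqrt(3470 - 1) = sqrt(3469)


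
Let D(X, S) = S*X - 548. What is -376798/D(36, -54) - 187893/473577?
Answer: 29662439515/196692314 ≈ 150.81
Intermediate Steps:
D(X, S) = -548 + S*X
-376798/D(36, -54) - 187893/473577 = -376798/(-548 - 54*36) - 187893/473577 = -376798/(-548 - 1944) - 187893*1/473577 = -376798/(-2492) - 62631/157859 = -376798*(-1/2492) - 62631/157859 = 188399/1246 - 62631/157859 = 29662439515/196692314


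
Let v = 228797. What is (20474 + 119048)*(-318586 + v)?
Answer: -12527540858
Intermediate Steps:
(20474 + 119048)*(-318586 + v) = (20474 + 119048)*(-318586 + 228797) = 139522*(-89789) = -12527540858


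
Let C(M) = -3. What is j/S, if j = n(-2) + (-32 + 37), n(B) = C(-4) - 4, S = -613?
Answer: 2/613 ≈ 0.0032626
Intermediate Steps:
n(B) = -7 (n(B) = -3 - 4 = -7)
j = -2 (j = -7 + (-32 + 37) = -7 + 5 = -2)
j/S = -2/(-613) = -2*(-1/613) = 2/613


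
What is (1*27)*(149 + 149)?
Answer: 8046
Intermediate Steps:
(1*27)*(149 + 149) = 27*298 = 8046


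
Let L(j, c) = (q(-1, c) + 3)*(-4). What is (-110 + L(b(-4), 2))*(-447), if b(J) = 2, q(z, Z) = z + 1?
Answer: 54534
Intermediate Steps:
q(z, Z) = 1 + z
L(j, c) = -12 (L(j, c) = ((1 - 1) + 3)*(-4) = (0 + 3)*(-4) = 3*(-4) = -12)
(-110 + L(b(-4), 2))*(-447) = (-110 - 12)*(-447) = -122*(-447) = 54534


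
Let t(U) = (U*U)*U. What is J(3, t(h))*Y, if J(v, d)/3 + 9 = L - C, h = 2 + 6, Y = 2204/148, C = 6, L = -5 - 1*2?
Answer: -36366/37 ≈ -982.87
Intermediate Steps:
L = -7 (L = -5 - 2 = -7)
Y = 551/37 (Y = 2204*(1/148) = 551/37 ≈ 14.892)
h = 8
t(U) = U³ (t(U) = U²*U = U³)
J(v, d) = -66 (J(v, d) = -27 + 3*(-7 - 1*6) = -27 + 3*(-7 - 6) = -27 + 3*(-13) = -27 - 39 = -66)
J(3, t(h))*Y = -66*551/37 = -36366/37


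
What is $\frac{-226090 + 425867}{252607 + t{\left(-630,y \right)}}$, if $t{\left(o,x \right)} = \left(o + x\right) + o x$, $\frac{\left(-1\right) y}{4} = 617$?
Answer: $\frac{199777}{1804349} \approx 0.11072$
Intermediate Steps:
$y = -2468$ ($y = \left(-4\right) 617 = -2468$)
$t{\left(o,x \right)} = o + x + o x$
$\frac{-226090 + 425867}{252607 + t{\left(-630,y \right)}} = \frac{-226090 + 425867}{252607 - -1551742} = \frac{199777}{252607 - -1551742} = \frac{199777}{252607 + 1551742} = \frac{199777}{1804349}$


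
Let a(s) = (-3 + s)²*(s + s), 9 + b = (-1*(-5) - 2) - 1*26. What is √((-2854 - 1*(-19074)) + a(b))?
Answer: 2*I*√15545 ≈ 249.36*I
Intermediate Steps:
b = -32 (b = -9 + ((-1*(-5) - 2) - 1*26) = -9 + ((5 - 2) - 26) = -9 + (3 - 26) = -9 - 23 = -32)
a(s) = 2*s*(-3 + s)² (a(s) = (-3 + s)²*(2*s) = 2*s*(-3 + s)²)
√((-2854 - 1*(-19074)) + a(b)) = √((-2854 - 1*(-19074)) + 2*(-32)*(-3 - 32)²) = √((-2854 + 19074) + 2*(-32)*(-35)²) = √(16220 + 2*(-32)*1225) = √(16220 - 78400) = √(-62180) = 2*I*√15545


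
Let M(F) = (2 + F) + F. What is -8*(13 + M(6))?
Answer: -216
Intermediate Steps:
M(F) = 2 + 2*F
-8*(13 + M(6)) = -8*(13 + (2 + 2*6)) = -8*(13 + (2 + 12)) = -8*(13 + 14) = -8*27 = -216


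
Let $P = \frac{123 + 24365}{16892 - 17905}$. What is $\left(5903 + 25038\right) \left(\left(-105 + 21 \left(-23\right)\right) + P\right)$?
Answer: $- \frac{19187504212}{1013} \approx -1.8941 \cdot 10^{7}$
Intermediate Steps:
$P = - \frac{24488}{1013}$ ($P = \frac{24488}{-1013} = 24488 \left(- \frac{1}{1013}\right) = - \frac{24488}{1013} \approx -24.174$)
$\left(5903 + 25038\right) \left(\left(-105 + 21 \left(-23\right)\right) + P\right) = \left(5903 + 25038\right) \left(\left(-105 + 21 \left(-23\right)\right) - \frac{24488}{1013}\right) = 30941 \left(\left(-105 - 483\right) - \frac{24488}{1013}\right) = 30941 \left(-588 - \frac{24488}{1013}\right) = 30941 \left(- \frac{620132}{1013}\right) = - \frac{19187504212}{1013}$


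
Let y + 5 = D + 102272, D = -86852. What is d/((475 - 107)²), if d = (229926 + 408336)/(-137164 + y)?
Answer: -106377/2747956096 ≈ -3.8711e-5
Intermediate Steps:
y = 15415 (y = -5 + (-86852 + 102272) = -5 + 15420 = 15415)
d = -212754/40583 (d = (229926 + 408336)/(-137164 + 15415) = 638262/(-121749) = 638262*(-1/121749) = -212754/40583 ≈ -5.2424)
d/((475 - 107)²) = -212754/(40583*(475 - 107)²) = -212754/(40583*(368²)) = -212754/40583/135424 = -212754/40583*1/135424 = -106377/2747956096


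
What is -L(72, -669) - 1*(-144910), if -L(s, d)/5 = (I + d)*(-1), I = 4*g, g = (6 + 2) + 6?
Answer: 147975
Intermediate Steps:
g = 14 (g = 8 + 6 = 14)
I = 56 (I = 4*14 = 56)
L(s, d) = 280 + 5*d (L(s, d) = -5*(56 + d)*(-1) = -5*(-56 - d) = 280 + 5*d)
-L(72, -669) - 1*(-144910) = -(280 + 5*(-669)) - 1*(-144910) = -(280 - 3345) + 144910 = -1*(-3065) + 144910 = 3065 + 144910 = 147975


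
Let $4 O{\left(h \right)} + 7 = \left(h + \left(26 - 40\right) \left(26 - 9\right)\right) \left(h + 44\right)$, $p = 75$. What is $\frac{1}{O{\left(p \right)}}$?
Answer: $- \frac{1}{4851} \approx -0.00020614$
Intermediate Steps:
$O{\left(h \right)} = - \frac{7}{4} + \frac{\left(-238 + h\right) \left(44 + h\right)}{4}$ ($O{\left(h \right)} = - \frac{7}{4} + \frac{\left(h + \left(26 - 40\right) \left(26 - 9\right)\right) \left(h + 44\right)}{4} = - \frac{7}{4} + \frac{\left(h - 238\right) \left(44 + h\right)}{4} = - \frac{7}{4} + \frac{\left(-238 + h\right) \left(44 + h\right)}{4}$)
$\frac{1}{O{\left(p \right)}} = \frac{1}{- \frac{10479}{4} - \frac{7275}{2} + \frac{75^{2}}{4}} = \frac{1}{- \frac{10479}{4} - \frac{7275}{2} + \frac{1}{4} \cdot 5625} = \frac{1}{- \frac{10479}{4} - \frac{7275}{2} + \frac{5625}{4}} = \frac{1}{-4851} = - \frac{1}{4851}$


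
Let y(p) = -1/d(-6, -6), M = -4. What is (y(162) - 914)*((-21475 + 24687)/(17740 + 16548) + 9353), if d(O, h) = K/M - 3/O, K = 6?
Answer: -73199518447/8572 ≈ -8.5394e+6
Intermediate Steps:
d(O, h) = -3/2 - 3/O (d(O, h) = 6/(-4) - 3/O = 6*(-¼) - 3/O = -3/2 - 3/O)
y(p) = 1 (y(p) = -1/(-3/2 - 3/(-6)) = -1/(-3/2 - 3*(-⅙)) = -1/(-3/2 + ½) = -1/(-1) = -1*(-1) = 1)
(y(162) - 914)*((-21475 + 24687)/(17740 + 16548) + 9353) = (1 - 914)*((-21475 + 24687)/(17740 + 16548) + 9353) = -913*(3212/34288 + 9353) = -913*(3212*(1/34288) + 9353) = -913*(803/8572 + 9353) = -913*80174719/8572 = -73199518447/8572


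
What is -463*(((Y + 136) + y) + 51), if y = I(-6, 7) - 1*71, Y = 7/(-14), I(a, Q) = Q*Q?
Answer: -152327/2 ≈ -76164.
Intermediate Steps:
I(a, Q) = Q**2
Y = -1/2 (Y = 7*(-1/14) = -1/2 ≈ -0.50000)
y = -22 (y = 7**2 - 1*71 = 49 - 71 = -22)
-463*(((Y + 136) + y) + 51) = -463*(((-1/2 + 136) - 22) + 51) = -463*((271/2 - 22) + 51) = -463*(227/2 + 51) = -463*329/2 = -152327/2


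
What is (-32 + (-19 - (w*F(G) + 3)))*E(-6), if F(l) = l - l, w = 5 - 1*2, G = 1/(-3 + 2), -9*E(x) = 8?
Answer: 48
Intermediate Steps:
E(x) = -8/9 (E(x) = -⅑*8 = -8/9)
G = -1 (G = 1/(-1) = -1)
w = 3 (w = 5 - 2 = 3)
F(l) = 0
(-32 + (-19 - (w*F(G) + 3)))*E(-6) = (-32 + (-19 - (3*0 + 3)))*(-8/9) = (-32 + (-19 - (0 + 3)))*(-8/9) = (-32 + (-19 - 1*3))*(-8/9) = (-32 + (-19 - 3))*(-8/9) = (-32 - 22)*(-8/9) = -54*(-8/9) = 48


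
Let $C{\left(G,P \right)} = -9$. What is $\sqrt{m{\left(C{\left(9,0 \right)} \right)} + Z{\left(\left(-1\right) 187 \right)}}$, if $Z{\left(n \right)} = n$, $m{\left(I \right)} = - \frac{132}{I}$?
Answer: $\frac{i \sqrt{1551}}{3} \approx 13.128 i$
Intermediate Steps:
$\sqrt{m{\left(C{\left(9,0 \right)} \right)} + Z{\left(\left(-1\right) 187 \right)}} = \sqrt{- \frac{132}{-9} - 187} = \sqrt{\left(-132\right) \left(- \frac{1}{9}\right) - 187} = \sqrt{\frac{44}{3} - 187} = \sqrt{- \frac{517}{3}} = \frac{i \sqrt{1551}}{3}$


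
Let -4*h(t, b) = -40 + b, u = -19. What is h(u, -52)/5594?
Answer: 23/5594 ≈ 0.0041116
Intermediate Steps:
h(t, b) = 10 - b/4 (h(t, b) = -(-40 + b)/4 = 10 - b/4)
h(u, -52)/5594 = (10 - 1/4*(-52))/5594 = (10 + 13)*(1/5594) = 23*(1/5594) = 23/5594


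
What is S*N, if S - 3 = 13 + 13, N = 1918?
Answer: 55622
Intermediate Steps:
S = 29 (S = 3 + (13 + 13) = 3 + 26 = 29)
S*N = 29*1918 = 55622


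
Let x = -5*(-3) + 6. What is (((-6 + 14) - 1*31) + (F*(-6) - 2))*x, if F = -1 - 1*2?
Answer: -147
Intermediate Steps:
x = 21 (x = 15 + 6 = 21)
F = -3 (F = -1 - 2 = -3)
(((-6 + 14) - 1*31) + (F*(-6) - 2))*x = (((-6 + 14) - 1*31) + (-3*(-6) - 2))*21 = ((8 - 31) + (18 - 2))*21 = (-23 + 16)*21 = -7*21 = -147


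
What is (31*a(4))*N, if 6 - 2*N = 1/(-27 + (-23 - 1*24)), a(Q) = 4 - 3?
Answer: 13795/148 ≈ 93.209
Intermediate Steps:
a(Q) = 1
N = 445/148 (N = 3 - 1/(2*(-27 + (-23 - 1*24))) = 3 - 1/(2*(-27 + (-23 - 24))) = 3 - 1/(2*(-27 - 47)) = 3 - ½/(-74) = 3 - ½*(-1/74) = 3 + 1/148 = 445/148 ≈ 3.0068)
(31*a(4))*N = (31*1)*(445/148) = 31*(445/148) = 13795/148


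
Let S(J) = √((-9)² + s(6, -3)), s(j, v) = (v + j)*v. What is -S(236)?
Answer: -6*√2 ≈ -8.4853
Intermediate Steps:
s(j, v) = v*(j + v) (s(j, v) = (j + v)*v = v*(j + v))
S(J) = 6*√2 (S(J) = √((-9)² - 3*(6 - 3)) = √(81 - 3*3) = √(81 - 9) = √72 = 6*√2)
-S(236) = -6*√2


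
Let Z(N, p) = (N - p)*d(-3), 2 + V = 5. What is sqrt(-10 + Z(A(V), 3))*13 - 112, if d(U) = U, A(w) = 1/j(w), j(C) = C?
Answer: -112 + 13*I*sqrt(2) ≈ -112.0 + 18.385*I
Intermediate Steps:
V = 3 (V = -2 + 5 = 3)
A(w) = 1/w
Z(N, p) = -3*N + 3*p (Z(N, p) = (N - p)*(-3) = -3*N + 3*p)
sqrt(-10 + Z(A(V), 3))*13 - 112 = sqrt(-10 + (-3/3 + 3*3))*13 - 112 = sqrt(-10 + (-3*1/3 + 9))*13 - 112 = sqrt(-10 + (-1 + 9))*13 - 112 = sqrt(-10 + 8)*13 - 112 = sqrt(-2)*13 - 112 = (I*sqrt(2))*13 - 112 = 13*I*sqrt(2) - 112 = -112 + 13*I*sqrt(2)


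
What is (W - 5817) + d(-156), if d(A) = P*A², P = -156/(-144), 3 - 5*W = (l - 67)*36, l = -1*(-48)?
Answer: 103422/5 ≈ 20684.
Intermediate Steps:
l = 48
W = 687/5 (W = ⅗ - (48 - 67)*36/5 = ⅗ - (-19)*36/5 = ⅗ - ⅕*(-684) = ⅗ + 684/5 = 687/5 ≈ 137.40)
P = 13/12 (P = -156*(-1/144) = 13/12 ≈ 1.0833)
d(A) = 13*A²/12
(W - 5817) + d(-156) = (687/5 - 5817) + (13/12)*(-156)² = -28398/5 + (13/12)*24336 = -28398/5 + 26364 = 103422/5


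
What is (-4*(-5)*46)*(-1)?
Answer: -920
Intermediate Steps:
(-4*(-5)*46)*(-1) = (20*46)*(-1) = 920*(-1) = -920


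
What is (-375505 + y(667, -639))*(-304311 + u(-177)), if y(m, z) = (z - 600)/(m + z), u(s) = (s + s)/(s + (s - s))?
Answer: 457132066873/4 ≈ 1.1428e+11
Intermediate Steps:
u(s) = 2 (u(s) = (2*s)/(s + 0) = (2*s)/s = 2)
y(m, z) = (-600 + z)/(m + z)
(-375505 + y(667, -639))*(-304311 + u(-177)) = (-375505 + (-600 - 639)/(667 - 639))*(-304311 + 2) = (-375505 - 1239/28)*(-304309) = (-375505 + (1/28)*(-1239))*(-304309) = (-375505 - 177/4)*(-304309) = -1502197/4*(-304309) = 457132066873/4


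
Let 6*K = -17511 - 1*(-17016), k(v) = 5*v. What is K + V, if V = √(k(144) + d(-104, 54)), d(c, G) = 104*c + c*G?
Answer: -165/2 + 4*I*√982 ≈ -82.5 + 125.35*I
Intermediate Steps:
d(c, G) = 104*c + G*c
V = 4*I*√982 (V = √(5*144 - 104*(104 + 54)) = √(720 - 104*158) = √(720 - 16432) = √(-15712) = 4*I*√982 ≈ 125.35*I)
K = -165/2 (K = (-17511 - 1*(-17016))/6 = (-17511 + 17016)/6 = (⅙)*(-495) = -165/2 ≈ -82.500)
K + V = -165/2 + 4*I*√982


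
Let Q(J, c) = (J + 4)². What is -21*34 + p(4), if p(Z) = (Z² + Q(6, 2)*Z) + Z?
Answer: -294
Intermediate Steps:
Q(J, c) = (4 + J)²
p(Z) = Z² + 101*Z (p(Z) = (Z² + (4 + 6)²*Z) + Z = (Z² + 10²*Z) + Z = (Z² + 100*Z) + Z = Z² + 101*Z)
-21*34 + p(4) = -21*34 + 4*(101 + 4) = -714 + 4*105 = -714 + 420 = -294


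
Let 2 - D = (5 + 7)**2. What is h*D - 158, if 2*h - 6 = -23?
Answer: 1049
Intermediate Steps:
h = -17/2 (h = 3 + (1/2)*(-23) = 3 - 23/2 = -17/2 ≈ -8.5000)
D = -142 (D = 2 - (5 + 7)**2 = 2 - 1*12**2 = 2 - 1*144 = 2 - 144 = -142)
h*D - 158 = -17/2*(-142) - 158 = 1207 - 158 = 1049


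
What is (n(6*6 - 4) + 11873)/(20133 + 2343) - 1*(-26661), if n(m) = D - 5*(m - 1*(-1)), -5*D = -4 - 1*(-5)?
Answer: 998740573/37460 ≈ 26662.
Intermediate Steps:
D = -1/5 (D = -(-4 - 1*(-5))/5 = -(-4 + 5)/5 = -1/5*1 = -1/5 ≈ -0.20000)
n(m) = -26/5 - 5*m (n(m) = -1/5 - 5*(m - 1*(-1)) = -1/5 - 5*(m + 1) = -1/5 - 5*(1 + m) = -1/5 + (-5 - 5*m) = -26/5 - 5*m)
(n(6*6 - 4) + 11873)/(20133 + 2343) - 1*(-26661) = ((-26/5 - 5*(6*6 - 4)) + 11873)/(20133 + 2343) - 1*(-26661) = ((-26/5 - 5*(36 - 4)) + 11873)/22476 + 26661 = ((-26/5 - 5*32) + 11873)*(1/22476) + 26661 = ((-26/5 - 160) + 11873)*(1/22476) + 26661 = (-826/5 + 11873)*(1/22476) + 26661 = (58539/5)*(1/22476) + 26661 = 19513/37460 + 26661 = 998740573/37460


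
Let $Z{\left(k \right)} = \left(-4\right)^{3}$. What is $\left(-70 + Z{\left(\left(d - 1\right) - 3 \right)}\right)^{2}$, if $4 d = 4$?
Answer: $17956$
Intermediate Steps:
$d = 1$ ($d = \frac{1}{4} \cdot 4 = 1$)
$Z{\left(k \right)} = -64$
$\left(-70 + Z{\left(\left(d - 1\right) - 3 \right)}\right)^{2} = \left(-70 - 64\right)^{2} = \left(-134\right)^{2} = 17956$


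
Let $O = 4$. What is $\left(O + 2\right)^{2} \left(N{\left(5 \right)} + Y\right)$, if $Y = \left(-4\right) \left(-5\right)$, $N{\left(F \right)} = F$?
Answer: $900$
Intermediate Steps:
$Y = 20$
$\left(O + 2\right)^{2} \left(N{\left(5 \right)} + Y\right) = \left(4 + 2\right)^{2} \left(5 + 20\right) = 6^{2} \cdot 25 = 36 \cdot 25 = 900$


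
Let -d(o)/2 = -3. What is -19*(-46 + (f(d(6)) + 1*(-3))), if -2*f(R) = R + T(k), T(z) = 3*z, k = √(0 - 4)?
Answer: 988 + 57*I ≈ 988.0 + 57.0*I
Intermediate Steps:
k = 2*I (k = √(-4) = 2*I ≈ 2.0*I)
d(o) = 6 (d(o) = -2*(-3) = 6)
f(R) = -3*I - R/2 (f(R) = -(R + 3*(2*I))/2 = -(R + 6*I)/2 = -3*I - R/2)
-19*(-46 + (f(d(6)) + 1*(-3))) = -19*(-46 + ((-3*I - ½*6) + 1*(-3))) = -19*(-46 + ((-3*I - 3) - 3)) = -19*(-46 + ((-3 - 3*I) - 3)) = -19*(-46 + (-6 - 3*I)) = -19*(-52 - 3*I) = 988 + 57*I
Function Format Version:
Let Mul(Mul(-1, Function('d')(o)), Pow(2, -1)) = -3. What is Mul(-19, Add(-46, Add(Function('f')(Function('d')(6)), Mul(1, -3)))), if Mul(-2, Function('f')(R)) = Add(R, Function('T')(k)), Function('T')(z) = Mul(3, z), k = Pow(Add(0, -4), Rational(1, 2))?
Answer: Add(988, Mul(57, I)) ≈ Add(988.00, Mul(57.000, I))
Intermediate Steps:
k = Mul(2, I) (k = Pow(-4, Rational(1, 2)) = Mul(2, I) ≈ Mul(2.0000, I))
Function('d')(o) = 6 (Function('d')(o) = Mul(-2, -3) = 6)
Function('f')(R) = Add(Mul(-3, I), Mul(Rational(-1, 2), R)) (Function('f')(R) = Mul(Rational(-1, 2), Add(R, Mul(3, Mul(2, I)))) = Mul(Rational(-1, 2), Add(R, Mul(6, I))) = Add(Mul(-3, I), Mul(Rational(-1, 2), R)))
Mul(-19, Add(-46, Add(Function('f')(Function('d')(6)), Mul(1, -3)))) = Mul(-19, Add(-46, Add(Add(Mul(-3, I), Mul(Rational(-1, 2), 6)), Mul(1, -3)))) = Mul(-19, Add(-46, Add(Add(Mul(-3, I), -3), -3))) = Mul(-19, Add(-46, Add(Add(-3, Mul(-3, I)), -3))) = Mul(-19, Add(-46, Add(-6, Mul(-3, I)))) = Mul(-19, Add(-52, Mul(-3, I))) = Add(988, Mul(57, I))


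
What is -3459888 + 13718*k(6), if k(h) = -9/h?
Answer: -3480465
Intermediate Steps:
-3459888 + 13718*k(6) = -3459888 + 13718*(-9/6) = -3459888 + 13718*(-9*⅙) = -3459888 + 13718*(-3/2) = -3459888 - 20577 = -3480465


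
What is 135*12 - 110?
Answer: 1510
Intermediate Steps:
135*12 - 110 = 1620 - 110 = 1510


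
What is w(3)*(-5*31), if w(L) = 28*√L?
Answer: -4340*√3 ≈ -7517.1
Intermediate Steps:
w(3)*(-5*31) = (28*√3)*(-5*31) = (28*√3)*(-155) = -4340*√3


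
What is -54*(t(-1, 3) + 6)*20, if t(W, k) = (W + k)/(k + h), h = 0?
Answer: -7200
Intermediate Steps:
t(W, k) = (W + k)/k (t(W, k) = (W + k)/(k + 0) = (W + k)/k)
-54*(t(-1, 3) + 6)*20 = -54*((-1 + 3)/3 + 6)*20 = -54*((⅓)*2 + 6)*20 = -54*(⅔ + 6)*20 = -54*20/3*20 = -9*40*20 = -360*20 = -7200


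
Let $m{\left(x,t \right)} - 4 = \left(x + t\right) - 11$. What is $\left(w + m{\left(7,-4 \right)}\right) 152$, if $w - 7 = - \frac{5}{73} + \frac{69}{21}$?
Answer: $\frac{482904}{511} \approx 945.02$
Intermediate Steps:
$m{\left(x,t \right)} = -7 + t + x$ ($m{\left(x,t \right)} = 4 - \left(11 - t - x\right) = 4 + \left(-11 + t + x\right) = -7 + t + x$)
$w = \frac{5221}{511}$ ($w = 7 + \left(- \frac{5}{73} + \frac{69}{21}\right) = 7 + \left(\left(-5\right) \frac{1}{73} + 69 \cdot \frac{1}{21}\right) = 7 + \left(- \frac{5}{73} + \frac{23}{7}\right) = 7 + \frac{1644}{511} = \frac{5221}{511} \approx 10.217$)
$\left(w + m{\left(7,-4 \right)}\right) 152 = \left(\frac{5221}{511} - 4\right) 152 = \frac{3177}{511} \cdot 152 = \frac{482904}{511}$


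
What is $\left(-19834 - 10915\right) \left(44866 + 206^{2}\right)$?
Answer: $-2684449198$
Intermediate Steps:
$\left(-19834 - 10915\right) \left(44866 + 206^{2}\right) = - 30749 \left(44866 + 42436\right) = \left(-30749\right) 87302 = -2684449198$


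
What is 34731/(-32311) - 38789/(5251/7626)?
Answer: -9557934948735/169665061 ≈ -56334.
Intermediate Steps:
34731/(-32311) - 38789/(5251/7626) = 34731*(-1/32311) - 38789/(5251*(1/7626)) = -34731/32311 - 38789/5251/7626 = -34731/32311 - 38789*7626/5251 = -34731/32311 - 295804914/5251 = -9557934948735/169665061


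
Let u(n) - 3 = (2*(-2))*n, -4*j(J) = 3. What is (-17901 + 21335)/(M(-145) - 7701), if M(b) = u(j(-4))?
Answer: -3434/7695 ≈ -0.44626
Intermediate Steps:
j(J) = -¾ (j(J) = -¼*3 = -¾)
u(n) = 3 - 4*n (u(n) = 3 + (2*(-2))*n = 3 - 4*n)
M(b) = 6 (M(b) = 3 - 4*(-¾) = 3 + 3 = 6)
(-17901 + 21335)/(M(-145) - 7701) = (-17901 + 21335)/(6 - 7701) = 3434/(-7695) = 3434*(-1/7695) = -3434/7695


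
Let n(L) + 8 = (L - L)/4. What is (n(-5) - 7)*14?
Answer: -210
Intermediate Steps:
n(L) = -8 (n(L) = -8 + (L - L)/4 = -8 + 0*(1/4) = -8 + 0 = -8)
(n(-5) - 7)*14 = (-8 - 7)*14 = -15*14 = -210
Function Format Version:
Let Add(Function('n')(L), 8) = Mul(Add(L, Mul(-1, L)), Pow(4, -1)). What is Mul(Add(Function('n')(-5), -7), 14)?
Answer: -210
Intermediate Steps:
Function('n')(L) = -8 (Function('n')(L) = Add(-8, Mul(Add(L, Mul(-1, L)), Pow(4, -1))) = Add(-8, Mul(0, Rational(1, 4))) = Add(-8, 0) = -8)
Mul(Add(Function('n')(-5), -7), 14) = Mul(Add(-8, -7), 14) = Mul(-15, 14) = -210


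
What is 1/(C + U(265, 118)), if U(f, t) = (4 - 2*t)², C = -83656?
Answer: -1/29832 ≈ -3.3521e-5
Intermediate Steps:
1/(C + U(265, 118)) = 1/(-83656 + 4*(-2 + 118)²) = 1/(-83656 + 4*116²) = 1/(-83656 + 4*13456) = 1/(-83656 + 53824) = 1/(-29832) = -1/29832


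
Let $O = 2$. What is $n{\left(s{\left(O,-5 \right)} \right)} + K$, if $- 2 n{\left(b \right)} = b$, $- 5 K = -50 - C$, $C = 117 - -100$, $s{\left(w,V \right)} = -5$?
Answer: $\frac{559}{10} \approx 55.9$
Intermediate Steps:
$C = 217$ ($C = 117 + 100 = 217$)
$K = \frac{267}{5}$ ($K = - \frac{-50 - 217}{5} = \left(- \frac{1}{5}\right) \left(-267\right) = \frac{267}{5} \approx 53.4$)
$n{\left(b \right)} = - \frac{b}{2}$
$n{\left(s{\left(O,-5 \right)} \right)} + K = \left(- \frac{1}{2}\right) \left(-5\right) + \frac{267}{5} = \frac{5}{2} + \frac{267}{5} = \frac{559}{10}$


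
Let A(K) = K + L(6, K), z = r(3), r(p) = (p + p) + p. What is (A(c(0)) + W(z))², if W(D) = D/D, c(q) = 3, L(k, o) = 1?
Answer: 25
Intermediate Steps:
r(p) = 3*p (r(p) = 2*p + p = 3*p)
z = 9 (z = 3*3 = 9)
W(D) = 1
A(K) = 1 + K (A(K) = K + 1 = 1 + K)
(A(c(0)) + W(z))² = ((1 + 3) + 1)² = (4 + 1)² = 5² = 25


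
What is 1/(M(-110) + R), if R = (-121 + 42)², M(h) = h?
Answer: 1/6131 ≈ 0.00016311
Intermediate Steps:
R = 6241 (R = (-79)² = 6241)
1/(M(-110) + R) = 1/(-110 + 6241) = 1/6131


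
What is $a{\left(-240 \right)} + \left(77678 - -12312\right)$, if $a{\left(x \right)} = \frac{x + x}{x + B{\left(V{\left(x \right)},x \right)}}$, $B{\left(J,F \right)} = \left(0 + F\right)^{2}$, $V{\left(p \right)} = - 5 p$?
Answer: $\frac{21507608}{239} \approx 89990.0$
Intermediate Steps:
$B{\left(J,F \right)} = F^{2}$
$a{\left(x \right)} = \frac{2 x}{x + x^{2}}$ ($a{\left(x \right)} = \frac{x + x}{x + x^{2}} = \frac{2 x}{x + x^{2}}$)
$a{\left(-240 \right)} + \left(77678 - -12312\right) = \frac{2}{1 - 240} + \left(77678 - -12312\right) = \frac{2}{-239} + \left(77678 + 12312\right) = 2 \left(- \frac{1}{239}\right) + 89990 = - \frac{2}{239} + 89990 = \frac{21507608}{239}$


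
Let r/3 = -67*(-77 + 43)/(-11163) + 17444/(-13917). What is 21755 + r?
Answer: 375453220079/17261719 ≈ 21751.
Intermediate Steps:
r = -75476766/17261719 (r = 3*(-67*(-77 + 43)/(-11163) + 17444/(-13917)) = 3*(-67*(-34)*(-1/11163) + 17444*(-1/13917)) = 3*(2278*(-1/11163) - 17444/13917) = 3*(-2278/11163 - 17444/13917) = 3*(-25158922/17261719) = -75476766/17261719 ≈ -4.3725)
21755 + r = 21755 - 75476766/17261719 = 375453220079/17261719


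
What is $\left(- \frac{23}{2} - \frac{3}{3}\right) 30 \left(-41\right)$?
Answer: $15375$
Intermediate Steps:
$\left(- \frac{23}{2} - \frac{3}{3}\right) 30 \left(-41\right) = \left(\left(-23\right) \frac{1}{2} - 1\right) 30 \left(-41\right) = \left(- \frac{23}{2} - 1\right) 30 \left(-41\right) = \left(- \frac{25}{2}\right) 30 \left(-41\right) = \left(-375\right) \left(-41\right) = 15375$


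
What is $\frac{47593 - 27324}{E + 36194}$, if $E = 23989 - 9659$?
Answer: $\frac{20269}{50524} \approx 0.40118$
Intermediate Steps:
$E = 14330$
$\frac{47593 - 27324}{E + 36194} = \frac{47593 - 27324}{14330 + 36194} = \frac{20269}{50524}$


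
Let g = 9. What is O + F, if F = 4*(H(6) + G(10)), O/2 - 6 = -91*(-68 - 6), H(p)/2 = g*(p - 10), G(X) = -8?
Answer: 13160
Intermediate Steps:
H(p) = -180 + 18*p (H(p) = 2*(9*(p - 10)) = 2*(9*(-10 + p)) = 2*(-90 + 9*p) = -180 + 18*p)
O = 13480 (O = 12 + 2*(-91*(-68 - 6)) = 12 + 2*(-91*(-74)) = 12 + 2*6734 = 12 + 13468 = 13480)
F = -320 (F = 4*((-180 + 18*6) - 8) = 4*((-180 + 108) - 8) = 4*(-72 - 8) = 4*(-80) = -320)
O + F = 13480 - 320 = 13160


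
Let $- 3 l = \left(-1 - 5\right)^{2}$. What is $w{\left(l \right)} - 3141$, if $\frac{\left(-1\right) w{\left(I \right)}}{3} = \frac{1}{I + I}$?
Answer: $- \frac{25127}{8} \approx -3140.9$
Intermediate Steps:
$l = -12$ ($l = - \frac{\left(-1 - 5\right)^{2}}{3} = - \frac{\left(-6\right)^{2}}{3} = \left(- \frac{1}{3}\right) 36 = -12$)
$w{\left(I \right)} = - \frac{3}{2 I}$ ($w{\left(I \right)} = - \frac{3}{I + I} = - \frac{3}{2 I}$)
$w{\left(l \right)} - 3141 = - \frac{3}{2 \left(-12\right)} - 3141 = \left(- \frac{3}{2}\right) \left(- \frac{1}{12}\right) - 3141 = \frac{1}{8} - 3141 = - \frac{25127}{8}$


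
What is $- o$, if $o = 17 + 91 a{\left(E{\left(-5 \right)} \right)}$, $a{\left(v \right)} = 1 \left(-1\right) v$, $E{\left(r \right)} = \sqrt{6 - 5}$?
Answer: $74$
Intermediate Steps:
$E{\left(r \right)} = 1$ ($E{\left(r \right)} = \sqrt{1} = 1$)
$a{\left(v \right)} = - v$
$o = -74$ ($o = 17 + 91 \left(\left(-1\right) 1\right) = 17 + 91 \left(-1\right) = 17 - 91 = -74$)
$- o = \left(-1\right) \left(-74\right) = 74$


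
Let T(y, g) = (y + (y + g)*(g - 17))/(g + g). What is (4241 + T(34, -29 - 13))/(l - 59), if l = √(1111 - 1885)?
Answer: -10494271/178710 - 177869*I*√86/59570 ≈ -58.722 - 27.69*I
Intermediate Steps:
T(y, g) = (y + (-17 + g)*(g + y))/(2*g) (T(y, g) = (y + (g + y)*(-17 + g))/((2*g)) = (y + (-17 + g)*(g + y))*(1/(2*g)) = (y + (-17 + g)*(g + y))/(2*g))
l = 3*I*√86 (l = √(-774) = 3*I*√86 ≈ 27.821*I)
(4241 + T(34, -29 - 13))/(l - 59) = (4241 + (-16*34 + (-29 - 13)*(-17 + (-29 - 13) + 34))/(2*(-29 - 13)))/(3*I*√86 - 59) = (4241 + (½)*(-544 - 42*(-17 - 42 + 34))/(-42))/(-59 + 3*I*√86) = (4241 + (½)*(-1/42)*(-544 - 42*(-25)))/(-59 + 3*I*√86) = (4241 + (½)*(-1/42)*(-544 + 1050))/(-59 + 3*I*√86) = (4241 + (½)*(-1/42)*506)/(-59 + 3*I*√86) = (4241 - 253/42)/(-59 + 3*I*√86) = 177869/(42*(-59 + 3*I*√86))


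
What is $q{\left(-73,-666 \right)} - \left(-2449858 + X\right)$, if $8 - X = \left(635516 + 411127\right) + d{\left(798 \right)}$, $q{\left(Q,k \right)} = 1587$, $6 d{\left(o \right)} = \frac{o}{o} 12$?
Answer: $3498082$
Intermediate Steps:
$d{\left(o \right)} = 2$ ($d{\left(o \right)} = \frac{\frac{o}{o} 12}{6} = \frac{1 \cdot 12}{6} = \frac{1}{6} \cdot 12 = 2$)
$X = -1046637$ ($X = 8 - \left(\left(635516 + 411127\right) + 2\right) = 8 - \left(1046643 + 2\right) = 8 - 1046645 = -1046637$)
$q{\left(-73,-666 \right)} - \left(-2449858 + X\right) = 1587 + \left(2449858 - -1046637\right) = 1587 + \left(2449858 + 1046637\right) = 1587 + 3496495 = 3498082$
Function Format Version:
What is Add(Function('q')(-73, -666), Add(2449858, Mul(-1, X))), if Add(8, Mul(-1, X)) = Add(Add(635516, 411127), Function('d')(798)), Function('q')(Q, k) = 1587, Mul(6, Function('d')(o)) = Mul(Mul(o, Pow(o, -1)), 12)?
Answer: 3498082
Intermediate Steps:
Function('d')(o) = 2 (Function('d')(o) = Mul(Rational(1, 6), Mul(Mul(o, Pow(o, -1)), 12)) = Mul(Rational(1, 6), Mul(1, 12)) = Mul(Rational(1, 6), 12) = 2)
X = -1046637 (X = Add(8, Mul(-1, Add(Add(635516, 411127), 2))) = Add(8, Mul(-1, Add(1046643, 2))) = Add(8, Mul(-1, 1046645)) = Add(8, -1046645) = -1046637)
Add(Function('q')(-73, -666), Add(2449858, Mul(-1, X))) = Add(1587, Add(2449858, Mul(-1, -1046637))) = Add(1587, Add(2449858, 1046637)) = Add(1587, 3496495) = 3498082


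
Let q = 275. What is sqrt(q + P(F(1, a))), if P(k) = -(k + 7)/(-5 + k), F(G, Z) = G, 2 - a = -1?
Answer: sqrt(277) ≈ 16.643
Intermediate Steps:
a = 3 (a = 2 - 1*(-1) = 2 + 1 = 3)
P(k) = -(7 + k)/(-5 + k)
sqrt(q + P(F(1, a))) = sqrt(275 + (-7 - 1*1)/(-5 + 1)) = sqrt(275 + (-7 - 1)/(-4)) = sqrt(275 - 1/4*(-8)) = sqrt(275 + 2) = sqrt(277)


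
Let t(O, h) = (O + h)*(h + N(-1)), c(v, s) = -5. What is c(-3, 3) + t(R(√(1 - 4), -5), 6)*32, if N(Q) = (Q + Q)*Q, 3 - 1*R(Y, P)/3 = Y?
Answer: 3835 - 768*I*√3 ≈ 3835.0 - 1330.2*I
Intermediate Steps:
R(Y, P) = 9 - 3*Y
N(Q) = 2*Q² (N(Q) = (2*Q)*Q = 2*Q²)
t(O, h) = (2 + h)*(O + h) (t(O, h) = (O + h)*(h + 2*(-1)²) = (O + h)*(h + 2*1) = (O + h)*(h + 2) = (O + h)*(2 + h) = (2 + h)*(O + h))
c(-3, 3) + t(R(√(1 - 4), -5), 6)*32 = -5 + (6² + 2*(9 - 3*√(1 - 4)) + 2*6 + (9 - 3*√(1 - 4))*6)*32 = -5 + (36 + 2*(9 - 3*I*√3) + 12 + (9 - 3*I*√3)*6)*32 = -5 + (36 + (18 - 6*I*√3) + 12 + (54 - 18*I*√3))*32 = -5 + (120 - 24*I*√3)*32 = -5 + (3840 - 768*I*√3) = 3835 - 768*I*√3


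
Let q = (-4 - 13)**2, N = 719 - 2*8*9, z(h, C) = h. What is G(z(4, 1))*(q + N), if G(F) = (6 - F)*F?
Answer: 6912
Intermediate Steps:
G(F) = F*(6 - F)
N = 575 (N = 719 - 16*9 = 719 - 144 = 575)
q = 289 (q = (-17)**2 = 289)
G(z(4, 1))*(q + N) = (4*(6 - 1*4))*(289 + 575) = (4*(6 - 4))*864 = (4*2)*864 = 8*864 = 6912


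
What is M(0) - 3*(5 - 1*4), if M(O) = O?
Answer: -3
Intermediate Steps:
M(0) - 3*(5 - 1*4) = 0 - 3*(5 - 1*4) = 0 - 3*(5 - 4) = 0 - 3*1 = 0 - 3 = -3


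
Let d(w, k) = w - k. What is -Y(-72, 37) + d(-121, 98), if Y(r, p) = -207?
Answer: -12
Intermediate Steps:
-Y(-72, 37) + d(-121, 98) = -1*(-207) + (-121 - 1*98) = 207 + (-121 - 98) = 207 - 219 = -12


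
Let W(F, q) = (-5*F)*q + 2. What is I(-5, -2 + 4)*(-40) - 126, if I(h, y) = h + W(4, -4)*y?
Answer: -6486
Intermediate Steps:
W(F, q) = 2 - 5*F*q (W(F, q) = -5*F*q + 2 = 2 - 5*F*q)
I(h, y) = h + 82*y (I(h, y) = h + (2 - 5*4*(-4))*y = h + (2 + 80)*y = h + 82*y)
I(-5, -2 + 4)*(-40) - 126 = (-5 + 82*(-2 + 4))*(-40) - 126 = (-5 + 82*2)*(-40) - 126 = (-5 + 164)*(-40) - 126 = 159*(-40) - 126 = -6360 - 126 = -6486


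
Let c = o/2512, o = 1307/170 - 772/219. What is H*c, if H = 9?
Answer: 464979/31173920 ≈ 0.014916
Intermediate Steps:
o = 154993/37230 (o = 1307*(1/170) - 772*1/219 = 1307/170 - 772/219 = 154993/37230 ≈ 4.1631)
c = 154993/93521760 (c = (154993/37230)/2512 = (154993/37230)*(1/2512) = 154993/93521760 ≈ 0.0016573)
H*c = 9*(154993/93521760) = 464979/31173920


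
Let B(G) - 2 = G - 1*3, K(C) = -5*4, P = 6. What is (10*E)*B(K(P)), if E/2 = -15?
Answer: 6300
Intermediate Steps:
K(C) = -20
B(G) = -1 + G (B(G) = 2 + (G - 1*3) = 2 + (G - 3) = 2 + (-3 + G) = -1 + G)
E = -30 (E = 2*(-15) = -30)
(10*E)*B(K(P)) = (10*(-30))*(-1 - 20) = -300*(-21) = 6300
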